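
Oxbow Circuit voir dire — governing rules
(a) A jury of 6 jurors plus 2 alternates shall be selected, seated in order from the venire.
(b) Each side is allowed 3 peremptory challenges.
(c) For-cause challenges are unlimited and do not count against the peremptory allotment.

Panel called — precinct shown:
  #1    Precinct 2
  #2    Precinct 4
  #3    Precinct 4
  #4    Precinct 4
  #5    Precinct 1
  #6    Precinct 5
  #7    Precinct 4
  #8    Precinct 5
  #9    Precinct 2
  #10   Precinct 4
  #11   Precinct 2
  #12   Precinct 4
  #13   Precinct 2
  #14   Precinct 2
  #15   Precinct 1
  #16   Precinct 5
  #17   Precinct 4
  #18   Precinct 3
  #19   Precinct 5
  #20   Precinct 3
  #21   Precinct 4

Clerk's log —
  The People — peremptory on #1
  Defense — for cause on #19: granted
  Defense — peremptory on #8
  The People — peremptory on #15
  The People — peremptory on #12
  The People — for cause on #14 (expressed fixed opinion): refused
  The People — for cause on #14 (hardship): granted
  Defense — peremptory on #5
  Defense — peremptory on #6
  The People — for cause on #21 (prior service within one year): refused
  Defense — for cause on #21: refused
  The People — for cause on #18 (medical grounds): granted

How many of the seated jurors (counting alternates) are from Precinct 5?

0

Removed: #1, #5, #6, #8, #12, #14, #15, #18, #19.
Seated (8 incl. alternates): #2, #3, #4, #7, #9, #10, #11, #13.
None of those are in Precinct 5 → 0.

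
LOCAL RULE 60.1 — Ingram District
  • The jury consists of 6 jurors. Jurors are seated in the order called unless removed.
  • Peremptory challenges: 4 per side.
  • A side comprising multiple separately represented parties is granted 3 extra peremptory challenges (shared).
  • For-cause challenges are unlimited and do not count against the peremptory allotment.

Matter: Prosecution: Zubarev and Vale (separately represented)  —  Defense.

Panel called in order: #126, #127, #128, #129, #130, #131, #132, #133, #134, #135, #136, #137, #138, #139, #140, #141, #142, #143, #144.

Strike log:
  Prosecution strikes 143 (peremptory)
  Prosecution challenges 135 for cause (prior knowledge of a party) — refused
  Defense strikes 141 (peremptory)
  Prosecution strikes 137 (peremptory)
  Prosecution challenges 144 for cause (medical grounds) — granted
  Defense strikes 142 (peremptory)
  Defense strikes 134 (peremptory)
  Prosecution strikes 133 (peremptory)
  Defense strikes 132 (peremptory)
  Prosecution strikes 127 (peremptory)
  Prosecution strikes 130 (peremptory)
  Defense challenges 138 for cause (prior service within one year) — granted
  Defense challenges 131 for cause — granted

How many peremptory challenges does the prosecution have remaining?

Prosecution allotment: 4 base + 3 multi-party = 7.
Prosecution peremptories used: #143, #137, #133, #127, #130 — 5 (for-cause on #135, #144 don't count).
Remaining: 7 − 5 = 2.

2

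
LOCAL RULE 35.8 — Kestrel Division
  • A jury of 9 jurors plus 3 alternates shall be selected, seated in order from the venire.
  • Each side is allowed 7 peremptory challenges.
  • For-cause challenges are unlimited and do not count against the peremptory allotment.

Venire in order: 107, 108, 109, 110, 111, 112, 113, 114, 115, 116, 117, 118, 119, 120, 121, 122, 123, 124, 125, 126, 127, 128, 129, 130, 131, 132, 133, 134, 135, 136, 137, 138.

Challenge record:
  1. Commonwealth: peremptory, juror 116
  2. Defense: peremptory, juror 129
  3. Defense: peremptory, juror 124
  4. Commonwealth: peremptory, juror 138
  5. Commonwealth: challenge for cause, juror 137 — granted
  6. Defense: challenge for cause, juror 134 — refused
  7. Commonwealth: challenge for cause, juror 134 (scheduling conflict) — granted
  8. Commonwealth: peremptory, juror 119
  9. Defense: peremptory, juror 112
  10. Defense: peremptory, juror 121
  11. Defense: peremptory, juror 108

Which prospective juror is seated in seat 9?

118

Removed: #108, #112, #116, #119, #121, #124, #129, #134, #137, #138.
Filling seats in venire order through position 9: #107, #109, #110, #111, #113, #114, #115, #117, #118.
So seat 9 is #118.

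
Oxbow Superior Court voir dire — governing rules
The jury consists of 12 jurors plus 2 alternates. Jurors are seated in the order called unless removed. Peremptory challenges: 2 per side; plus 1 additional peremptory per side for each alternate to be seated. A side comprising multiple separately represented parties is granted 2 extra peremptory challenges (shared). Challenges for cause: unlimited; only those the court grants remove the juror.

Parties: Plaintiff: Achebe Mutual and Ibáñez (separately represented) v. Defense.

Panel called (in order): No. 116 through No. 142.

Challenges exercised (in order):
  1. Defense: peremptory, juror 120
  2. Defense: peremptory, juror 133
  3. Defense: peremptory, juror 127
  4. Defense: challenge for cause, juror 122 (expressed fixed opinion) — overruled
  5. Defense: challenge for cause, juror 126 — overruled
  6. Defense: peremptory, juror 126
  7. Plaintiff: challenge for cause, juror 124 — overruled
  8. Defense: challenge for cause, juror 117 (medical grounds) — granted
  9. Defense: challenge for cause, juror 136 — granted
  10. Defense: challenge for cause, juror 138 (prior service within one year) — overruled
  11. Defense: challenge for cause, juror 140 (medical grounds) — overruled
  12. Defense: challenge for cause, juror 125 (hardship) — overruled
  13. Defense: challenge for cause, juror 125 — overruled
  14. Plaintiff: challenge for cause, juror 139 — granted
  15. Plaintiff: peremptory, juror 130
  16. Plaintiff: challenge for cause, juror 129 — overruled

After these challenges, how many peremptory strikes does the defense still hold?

Defense allotment: 2 base + 1 × 2 alternates = 4.
Defense peremptories used: #120, #133, #127, #126 — 4 (for-cause on #122, #126, #117, #136, #138, #140, #125, #125 don't count).
Remaining: 4 − 4 = 0.

0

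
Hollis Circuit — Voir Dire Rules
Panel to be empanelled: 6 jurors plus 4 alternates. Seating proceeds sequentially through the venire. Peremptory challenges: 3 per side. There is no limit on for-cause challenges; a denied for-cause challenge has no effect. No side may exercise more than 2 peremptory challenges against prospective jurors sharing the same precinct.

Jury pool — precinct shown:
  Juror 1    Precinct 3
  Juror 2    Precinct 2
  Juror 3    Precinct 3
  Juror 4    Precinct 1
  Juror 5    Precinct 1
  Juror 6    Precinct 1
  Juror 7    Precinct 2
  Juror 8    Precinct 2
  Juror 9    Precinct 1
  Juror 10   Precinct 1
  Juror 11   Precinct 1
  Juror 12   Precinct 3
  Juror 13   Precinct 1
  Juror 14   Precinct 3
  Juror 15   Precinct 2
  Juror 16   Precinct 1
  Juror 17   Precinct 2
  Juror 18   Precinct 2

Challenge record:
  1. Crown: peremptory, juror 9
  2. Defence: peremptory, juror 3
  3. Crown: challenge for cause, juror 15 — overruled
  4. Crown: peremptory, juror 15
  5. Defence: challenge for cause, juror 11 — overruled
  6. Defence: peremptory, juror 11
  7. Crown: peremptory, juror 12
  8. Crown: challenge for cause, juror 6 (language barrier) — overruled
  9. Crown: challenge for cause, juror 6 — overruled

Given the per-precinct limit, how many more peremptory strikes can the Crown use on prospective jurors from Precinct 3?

Crown peremptories so far: #9, #15, #12 — 3 of 3 used, 0 left overall.
Against Precinct 3: #12 — 1 used; per-precinct cap 2 leaves 1.
Binding limit: min(0, 1) = 0.

0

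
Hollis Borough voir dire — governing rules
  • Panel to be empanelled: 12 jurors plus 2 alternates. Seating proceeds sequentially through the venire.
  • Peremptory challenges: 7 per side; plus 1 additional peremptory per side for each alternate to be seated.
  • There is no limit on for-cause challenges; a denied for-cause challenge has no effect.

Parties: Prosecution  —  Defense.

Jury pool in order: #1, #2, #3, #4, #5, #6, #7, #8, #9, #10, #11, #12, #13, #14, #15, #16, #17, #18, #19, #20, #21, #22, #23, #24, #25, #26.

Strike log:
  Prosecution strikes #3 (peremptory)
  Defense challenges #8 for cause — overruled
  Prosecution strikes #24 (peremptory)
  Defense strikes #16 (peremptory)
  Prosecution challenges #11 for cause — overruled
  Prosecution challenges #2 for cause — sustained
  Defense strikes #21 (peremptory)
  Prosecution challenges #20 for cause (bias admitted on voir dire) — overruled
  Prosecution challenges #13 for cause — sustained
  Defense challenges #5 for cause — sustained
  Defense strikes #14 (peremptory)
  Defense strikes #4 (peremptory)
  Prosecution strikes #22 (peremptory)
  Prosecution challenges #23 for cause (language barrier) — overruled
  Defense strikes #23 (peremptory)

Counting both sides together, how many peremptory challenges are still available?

Prosecution allotment: 7 base + 1 × 2 alternates = 9. Defense allotment: 7 base + 1 × 2 alternates = 9.
Prosecution peremptories used: #3, #24, #22 — 3 (for-cause on #11, #2, #20, #13, #23 don't count).
Defense peremptories used: #16, #21, #14, #4, #23 — 5 (for-cause on #8, #5 don't count).
Remaining: (9 − 3) + (9 − 5) = 10.

10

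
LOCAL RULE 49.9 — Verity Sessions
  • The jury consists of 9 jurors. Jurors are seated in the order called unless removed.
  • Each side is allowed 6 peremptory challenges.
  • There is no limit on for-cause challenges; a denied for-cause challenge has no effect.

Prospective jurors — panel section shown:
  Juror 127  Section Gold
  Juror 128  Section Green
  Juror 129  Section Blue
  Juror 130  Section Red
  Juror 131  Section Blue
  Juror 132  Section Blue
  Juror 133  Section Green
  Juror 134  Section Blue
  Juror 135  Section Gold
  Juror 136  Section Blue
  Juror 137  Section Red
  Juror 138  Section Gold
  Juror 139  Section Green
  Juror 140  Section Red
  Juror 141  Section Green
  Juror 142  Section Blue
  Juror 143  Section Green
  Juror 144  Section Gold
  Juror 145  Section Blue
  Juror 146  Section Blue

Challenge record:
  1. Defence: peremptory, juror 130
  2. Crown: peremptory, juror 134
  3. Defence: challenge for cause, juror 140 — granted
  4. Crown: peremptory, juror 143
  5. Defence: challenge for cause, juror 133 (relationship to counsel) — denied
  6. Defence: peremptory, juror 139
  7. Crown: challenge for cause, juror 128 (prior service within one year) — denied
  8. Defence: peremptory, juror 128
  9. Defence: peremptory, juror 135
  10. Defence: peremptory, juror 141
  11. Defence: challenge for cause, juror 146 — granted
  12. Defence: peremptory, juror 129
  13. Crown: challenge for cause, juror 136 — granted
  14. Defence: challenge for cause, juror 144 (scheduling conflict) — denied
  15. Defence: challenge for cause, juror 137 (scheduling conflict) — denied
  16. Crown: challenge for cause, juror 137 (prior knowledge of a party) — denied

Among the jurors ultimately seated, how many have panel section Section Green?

Removed: #128, #129, #130, #134, #135, #136, #139, #140, #141, #143, #146.
Seated jurors 1–9: #127, #131, #132, #133, #137, #138, #142, #144, #145.
Of those, in Section Green: #133 → 1.

1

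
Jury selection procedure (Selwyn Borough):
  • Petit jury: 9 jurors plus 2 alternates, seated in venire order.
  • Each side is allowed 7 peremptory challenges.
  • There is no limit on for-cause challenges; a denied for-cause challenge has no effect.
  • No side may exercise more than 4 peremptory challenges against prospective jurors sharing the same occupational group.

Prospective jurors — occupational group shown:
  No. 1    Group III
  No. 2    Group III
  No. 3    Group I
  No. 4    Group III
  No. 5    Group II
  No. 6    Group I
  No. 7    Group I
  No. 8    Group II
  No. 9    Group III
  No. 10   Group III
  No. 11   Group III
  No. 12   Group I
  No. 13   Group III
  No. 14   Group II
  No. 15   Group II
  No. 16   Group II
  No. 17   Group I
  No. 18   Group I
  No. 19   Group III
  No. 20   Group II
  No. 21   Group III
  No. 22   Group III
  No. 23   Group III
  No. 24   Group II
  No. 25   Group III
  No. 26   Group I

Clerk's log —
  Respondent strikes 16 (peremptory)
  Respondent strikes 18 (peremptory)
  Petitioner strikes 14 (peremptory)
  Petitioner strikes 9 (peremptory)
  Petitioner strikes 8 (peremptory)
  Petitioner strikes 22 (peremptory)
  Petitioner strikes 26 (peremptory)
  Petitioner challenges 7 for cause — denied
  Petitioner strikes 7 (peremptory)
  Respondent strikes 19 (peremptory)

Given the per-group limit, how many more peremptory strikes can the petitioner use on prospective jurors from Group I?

Petitioner peremptories so far: #14, #9, #8, #22, #26, #7 — 6 of 7 used, 1 left overall.
Against Group I: #26, #7 — 2 used; per-group cap 4 leaves 2.
Binding limit: min(1, 2) = 1.

1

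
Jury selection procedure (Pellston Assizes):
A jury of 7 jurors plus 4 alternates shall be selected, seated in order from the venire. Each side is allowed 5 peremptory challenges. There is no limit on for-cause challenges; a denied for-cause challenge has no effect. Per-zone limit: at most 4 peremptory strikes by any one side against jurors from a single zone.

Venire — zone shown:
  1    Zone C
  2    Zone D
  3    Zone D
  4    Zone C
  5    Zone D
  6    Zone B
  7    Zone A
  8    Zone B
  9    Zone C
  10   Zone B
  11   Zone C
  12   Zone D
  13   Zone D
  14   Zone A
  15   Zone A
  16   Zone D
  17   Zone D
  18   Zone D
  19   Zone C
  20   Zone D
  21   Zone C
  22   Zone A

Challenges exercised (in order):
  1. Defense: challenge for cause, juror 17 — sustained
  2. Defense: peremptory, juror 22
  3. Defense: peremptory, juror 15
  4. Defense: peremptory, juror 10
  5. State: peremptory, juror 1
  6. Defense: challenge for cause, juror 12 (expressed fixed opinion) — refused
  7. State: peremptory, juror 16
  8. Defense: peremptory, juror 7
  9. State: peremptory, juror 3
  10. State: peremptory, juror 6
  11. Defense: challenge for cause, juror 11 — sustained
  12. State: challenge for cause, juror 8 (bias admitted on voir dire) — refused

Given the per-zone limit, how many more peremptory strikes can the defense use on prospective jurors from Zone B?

Defense peremptories so far: #22, #15, #10, #7 — 4 of 5 used, 1 left overall.
Against Zone B: #10 — 1 used; per-zone cap 4 leaves 3.
Binding limit: min(1, 3) = 1.

1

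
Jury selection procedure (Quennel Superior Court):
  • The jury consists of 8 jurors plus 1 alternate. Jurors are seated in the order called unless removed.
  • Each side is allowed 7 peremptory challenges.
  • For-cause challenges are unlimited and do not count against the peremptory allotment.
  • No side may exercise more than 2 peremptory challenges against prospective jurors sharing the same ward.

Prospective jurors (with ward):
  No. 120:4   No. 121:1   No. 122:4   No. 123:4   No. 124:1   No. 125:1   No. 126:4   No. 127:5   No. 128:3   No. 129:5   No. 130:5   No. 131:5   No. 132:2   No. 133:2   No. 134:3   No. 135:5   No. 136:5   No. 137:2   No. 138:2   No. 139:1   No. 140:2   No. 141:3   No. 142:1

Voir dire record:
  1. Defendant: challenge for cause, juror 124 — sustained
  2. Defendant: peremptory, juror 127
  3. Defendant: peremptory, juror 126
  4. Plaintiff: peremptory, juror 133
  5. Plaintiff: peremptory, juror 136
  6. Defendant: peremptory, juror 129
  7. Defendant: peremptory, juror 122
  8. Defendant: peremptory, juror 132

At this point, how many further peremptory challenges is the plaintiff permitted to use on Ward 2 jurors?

1

Plaintiff peremptories so far: #133, #136 — 2 of 7 used, 5 left overall.
Against Ward 2: #133 — 1 used; per-ward cap 2 leaves 1.
Binding limit: min(5, 1) = 1.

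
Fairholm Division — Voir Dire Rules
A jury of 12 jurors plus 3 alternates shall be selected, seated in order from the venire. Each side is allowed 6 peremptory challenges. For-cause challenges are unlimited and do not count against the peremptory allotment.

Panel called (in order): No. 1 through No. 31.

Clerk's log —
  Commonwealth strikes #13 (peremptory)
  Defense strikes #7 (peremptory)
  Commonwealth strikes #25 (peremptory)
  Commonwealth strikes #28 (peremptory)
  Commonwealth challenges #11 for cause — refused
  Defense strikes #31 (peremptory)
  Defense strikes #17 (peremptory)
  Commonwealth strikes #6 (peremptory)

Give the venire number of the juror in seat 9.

Removed: #6, #7, #13, #17, #25, #28, #31. (#11 stays — for-cause denied.)
Filling seats in venire order through position 9: #1, #2, #3, #4, #5, #8, #9, #10, #11.
So seat 9 is #11.

11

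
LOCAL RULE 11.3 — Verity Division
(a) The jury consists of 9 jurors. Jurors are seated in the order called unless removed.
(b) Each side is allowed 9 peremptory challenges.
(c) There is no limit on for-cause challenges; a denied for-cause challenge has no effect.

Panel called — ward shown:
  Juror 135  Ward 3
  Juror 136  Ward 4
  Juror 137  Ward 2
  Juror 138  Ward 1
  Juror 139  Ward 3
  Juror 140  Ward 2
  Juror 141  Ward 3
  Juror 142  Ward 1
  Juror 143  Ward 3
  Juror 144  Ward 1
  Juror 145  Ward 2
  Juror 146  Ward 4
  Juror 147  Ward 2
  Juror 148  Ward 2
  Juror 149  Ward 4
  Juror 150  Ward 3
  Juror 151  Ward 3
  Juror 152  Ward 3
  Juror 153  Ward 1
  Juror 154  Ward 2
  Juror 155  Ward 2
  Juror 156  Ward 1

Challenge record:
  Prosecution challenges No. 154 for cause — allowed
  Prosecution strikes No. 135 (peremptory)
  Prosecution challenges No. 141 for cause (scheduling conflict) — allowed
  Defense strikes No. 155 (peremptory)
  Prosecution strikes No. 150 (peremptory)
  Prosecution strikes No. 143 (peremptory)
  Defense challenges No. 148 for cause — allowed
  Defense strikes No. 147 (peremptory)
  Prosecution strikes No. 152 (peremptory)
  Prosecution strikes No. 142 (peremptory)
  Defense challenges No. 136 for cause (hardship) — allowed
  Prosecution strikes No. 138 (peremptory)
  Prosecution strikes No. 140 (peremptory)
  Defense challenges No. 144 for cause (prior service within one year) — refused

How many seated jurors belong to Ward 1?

Removed: #135, #136, #138, #140, #141, #142, #143, #147, #148, #150, #152, #154, #155.
Seated jurors 1–9: #137, #139, #144, #145, #146, #149, #151, #153, #156.
Of those, in Ward 1: #144, #153, #156 → 3.

3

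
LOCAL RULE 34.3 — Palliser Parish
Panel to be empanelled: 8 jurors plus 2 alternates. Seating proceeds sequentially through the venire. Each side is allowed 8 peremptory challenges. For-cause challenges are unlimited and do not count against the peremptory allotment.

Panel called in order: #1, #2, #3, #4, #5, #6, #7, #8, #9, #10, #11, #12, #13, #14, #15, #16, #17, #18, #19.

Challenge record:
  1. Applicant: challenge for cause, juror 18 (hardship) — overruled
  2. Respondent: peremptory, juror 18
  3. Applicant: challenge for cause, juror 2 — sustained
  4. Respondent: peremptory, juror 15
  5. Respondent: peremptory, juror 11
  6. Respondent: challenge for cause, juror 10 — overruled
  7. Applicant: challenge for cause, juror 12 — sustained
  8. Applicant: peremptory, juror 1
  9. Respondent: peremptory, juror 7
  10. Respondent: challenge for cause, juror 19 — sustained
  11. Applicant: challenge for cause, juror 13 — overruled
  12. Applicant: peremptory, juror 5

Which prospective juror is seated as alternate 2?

Removed: #1, #2, #5, #7, #11, #12, #15, #18, #19. (#10, #13 stay — for-cause denied.)
Seating in order: seats 1–8 → #3, #4, #6, #8, #9, #10, #13, #14; alternates → #16, #17.
So alternate 2 is #17.

17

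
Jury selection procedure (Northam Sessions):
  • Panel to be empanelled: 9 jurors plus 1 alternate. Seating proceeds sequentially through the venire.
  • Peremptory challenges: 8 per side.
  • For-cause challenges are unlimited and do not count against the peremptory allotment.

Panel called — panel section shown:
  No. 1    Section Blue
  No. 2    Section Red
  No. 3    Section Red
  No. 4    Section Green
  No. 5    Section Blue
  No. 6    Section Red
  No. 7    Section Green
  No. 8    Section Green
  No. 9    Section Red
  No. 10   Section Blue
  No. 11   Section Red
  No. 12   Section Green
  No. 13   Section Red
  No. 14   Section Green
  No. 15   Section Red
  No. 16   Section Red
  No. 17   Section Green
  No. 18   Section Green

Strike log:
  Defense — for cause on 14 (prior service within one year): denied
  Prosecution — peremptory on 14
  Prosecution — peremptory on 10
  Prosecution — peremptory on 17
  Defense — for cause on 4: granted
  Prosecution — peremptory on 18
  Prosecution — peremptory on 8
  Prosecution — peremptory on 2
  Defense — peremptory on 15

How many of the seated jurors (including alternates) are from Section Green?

Removed: #2, #4, #8, #10, #14, #15, #17, #18.
Seated (10 incl. alternates): #1, #3, #5, #6, #7, #9, #11, #12, #13, #16.
Of those, in Section Green: #7, #12 → 2.

2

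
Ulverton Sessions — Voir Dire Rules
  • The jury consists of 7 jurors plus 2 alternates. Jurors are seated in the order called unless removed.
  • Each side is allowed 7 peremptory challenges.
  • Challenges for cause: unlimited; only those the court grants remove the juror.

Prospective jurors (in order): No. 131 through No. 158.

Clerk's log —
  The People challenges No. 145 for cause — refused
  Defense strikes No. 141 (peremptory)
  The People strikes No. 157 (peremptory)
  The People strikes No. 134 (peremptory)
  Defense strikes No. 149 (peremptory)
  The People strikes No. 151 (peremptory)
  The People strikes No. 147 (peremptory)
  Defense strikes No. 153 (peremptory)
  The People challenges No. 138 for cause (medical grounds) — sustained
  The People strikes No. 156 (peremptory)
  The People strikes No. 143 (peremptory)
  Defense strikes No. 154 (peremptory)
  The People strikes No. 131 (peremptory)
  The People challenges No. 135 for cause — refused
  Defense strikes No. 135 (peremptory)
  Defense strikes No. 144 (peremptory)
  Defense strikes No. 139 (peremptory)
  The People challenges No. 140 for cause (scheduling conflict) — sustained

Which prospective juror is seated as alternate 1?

Removed: #131, #134, #135, #138, #139, #140, #141, #143, #144, #147, #149, #151, #153, #154, #156, #157. (#145 stays — for-cause denied.)
Seating in order: seats 1–7 → #132, #133, #136, #137, #142, #145, #146; alternates → #148, #150.
So alternate 1 is #148.

148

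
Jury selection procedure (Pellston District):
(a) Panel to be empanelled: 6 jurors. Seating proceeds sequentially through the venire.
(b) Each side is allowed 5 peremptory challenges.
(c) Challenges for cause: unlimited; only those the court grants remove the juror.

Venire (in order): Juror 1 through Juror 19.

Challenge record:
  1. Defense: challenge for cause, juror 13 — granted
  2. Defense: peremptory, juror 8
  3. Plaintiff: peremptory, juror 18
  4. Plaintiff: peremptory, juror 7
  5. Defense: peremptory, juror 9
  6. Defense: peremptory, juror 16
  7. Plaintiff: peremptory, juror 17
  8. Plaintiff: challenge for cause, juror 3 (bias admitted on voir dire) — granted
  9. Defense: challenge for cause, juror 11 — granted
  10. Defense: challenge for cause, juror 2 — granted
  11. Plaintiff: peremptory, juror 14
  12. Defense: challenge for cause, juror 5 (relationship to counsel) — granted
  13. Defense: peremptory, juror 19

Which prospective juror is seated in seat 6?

15

Removed: #2, #3, #5, #7, #8, #9, #11, #13, #14, #16, #17, #18, #19.
Seating in order: seats 1–6 → #1, #4, #6, #10, #12, #15.
So seat 6 is #15.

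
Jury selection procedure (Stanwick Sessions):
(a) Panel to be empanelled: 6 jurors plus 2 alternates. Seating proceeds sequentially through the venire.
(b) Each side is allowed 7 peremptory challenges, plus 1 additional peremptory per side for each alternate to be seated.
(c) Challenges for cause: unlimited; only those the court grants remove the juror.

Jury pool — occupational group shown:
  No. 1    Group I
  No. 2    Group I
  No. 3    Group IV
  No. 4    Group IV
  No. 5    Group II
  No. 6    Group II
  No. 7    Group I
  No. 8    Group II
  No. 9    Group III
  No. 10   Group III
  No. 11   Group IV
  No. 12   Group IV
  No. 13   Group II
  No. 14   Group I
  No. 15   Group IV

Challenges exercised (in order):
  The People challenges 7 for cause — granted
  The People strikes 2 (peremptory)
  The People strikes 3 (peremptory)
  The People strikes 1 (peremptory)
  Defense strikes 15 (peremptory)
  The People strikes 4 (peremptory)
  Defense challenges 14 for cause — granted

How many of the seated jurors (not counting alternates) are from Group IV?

Removed: #1, #2, #3, #4, #7, #14, #15.
Seated jurors 1–6: #5, #6, #8, #9, #10, #11 (alternates #12, #13 not counted).
Of those, in Group IV: #11 → 1.

1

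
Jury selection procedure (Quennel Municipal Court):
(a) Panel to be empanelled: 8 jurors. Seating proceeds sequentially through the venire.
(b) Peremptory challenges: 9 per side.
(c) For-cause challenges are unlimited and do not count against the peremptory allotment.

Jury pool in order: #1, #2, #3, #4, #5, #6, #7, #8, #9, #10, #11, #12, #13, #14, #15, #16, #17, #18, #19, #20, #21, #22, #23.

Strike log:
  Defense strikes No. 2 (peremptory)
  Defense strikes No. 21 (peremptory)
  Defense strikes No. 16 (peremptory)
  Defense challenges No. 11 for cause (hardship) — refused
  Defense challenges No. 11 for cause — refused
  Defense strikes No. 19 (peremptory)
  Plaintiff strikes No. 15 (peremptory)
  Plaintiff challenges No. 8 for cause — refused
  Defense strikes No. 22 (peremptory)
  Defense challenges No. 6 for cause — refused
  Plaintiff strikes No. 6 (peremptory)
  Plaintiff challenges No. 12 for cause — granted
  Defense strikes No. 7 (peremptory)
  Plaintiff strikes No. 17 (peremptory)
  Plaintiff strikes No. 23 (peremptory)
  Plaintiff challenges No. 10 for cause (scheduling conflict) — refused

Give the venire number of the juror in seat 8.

11

Removed: #2, #6, #7, #12, #15, #16, #17, #19, #21, #22, #23. (#8, #10, #11 stay — for-cause denied.)
Seating in order: seats 1–8 → #1, #3, #4, #5, #8, #9, #10, #11.
So seat 8 is #11.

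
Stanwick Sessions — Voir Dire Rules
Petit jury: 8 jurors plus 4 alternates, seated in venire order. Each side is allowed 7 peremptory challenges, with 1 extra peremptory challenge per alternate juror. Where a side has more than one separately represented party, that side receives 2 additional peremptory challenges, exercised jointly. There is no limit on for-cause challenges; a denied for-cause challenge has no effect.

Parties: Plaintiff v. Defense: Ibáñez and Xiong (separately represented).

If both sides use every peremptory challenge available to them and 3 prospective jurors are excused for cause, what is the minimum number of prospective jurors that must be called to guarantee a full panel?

39

Seats to fill: 8 + 4 alternates = 12.
Peremptories — Plaintiff: 7 + 1×4 = 11; Defense: 7 + 1×4 + 2 = 13; total 24.
For-cause removals: 3.
Minimum venire: 12 + 24 + 3 = 39.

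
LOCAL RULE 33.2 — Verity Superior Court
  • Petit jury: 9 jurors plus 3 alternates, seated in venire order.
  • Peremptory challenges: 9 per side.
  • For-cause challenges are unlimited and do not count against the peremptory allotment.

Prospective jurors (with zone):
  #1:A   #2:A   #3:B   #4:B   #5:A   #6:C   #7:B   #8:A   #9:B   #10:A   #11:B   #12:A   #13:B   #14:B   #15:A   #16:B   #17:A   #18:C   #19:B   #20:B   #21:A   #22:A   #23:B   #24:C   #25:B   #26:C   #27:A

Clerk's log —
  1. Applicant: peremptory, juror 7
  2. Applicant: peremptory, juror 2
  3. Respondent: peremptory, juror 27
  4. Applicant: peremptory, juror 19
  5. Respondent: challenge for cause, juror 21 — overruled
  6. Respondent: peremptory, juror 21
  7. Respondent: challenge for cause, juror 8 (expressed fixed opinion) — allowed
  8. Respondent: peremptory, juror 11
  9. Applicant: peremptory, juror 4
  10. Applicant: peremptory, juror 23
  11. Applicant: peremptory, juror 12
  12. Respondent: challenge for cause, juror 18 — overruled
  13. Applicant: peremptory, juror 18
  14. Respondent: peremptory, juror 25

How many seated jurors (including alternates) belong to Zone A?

Removed: #2, #4, #7, #8, #11, #12, #18, #19, #21, #23, #25, #27.
Seated (12 incl. alternates): #1, #3, #5, #6, #9, #10, #13, #14, #15, #16, #17, #20.
Of those, in Zone A: #1, #5, #10, #15, #17 → 5.

5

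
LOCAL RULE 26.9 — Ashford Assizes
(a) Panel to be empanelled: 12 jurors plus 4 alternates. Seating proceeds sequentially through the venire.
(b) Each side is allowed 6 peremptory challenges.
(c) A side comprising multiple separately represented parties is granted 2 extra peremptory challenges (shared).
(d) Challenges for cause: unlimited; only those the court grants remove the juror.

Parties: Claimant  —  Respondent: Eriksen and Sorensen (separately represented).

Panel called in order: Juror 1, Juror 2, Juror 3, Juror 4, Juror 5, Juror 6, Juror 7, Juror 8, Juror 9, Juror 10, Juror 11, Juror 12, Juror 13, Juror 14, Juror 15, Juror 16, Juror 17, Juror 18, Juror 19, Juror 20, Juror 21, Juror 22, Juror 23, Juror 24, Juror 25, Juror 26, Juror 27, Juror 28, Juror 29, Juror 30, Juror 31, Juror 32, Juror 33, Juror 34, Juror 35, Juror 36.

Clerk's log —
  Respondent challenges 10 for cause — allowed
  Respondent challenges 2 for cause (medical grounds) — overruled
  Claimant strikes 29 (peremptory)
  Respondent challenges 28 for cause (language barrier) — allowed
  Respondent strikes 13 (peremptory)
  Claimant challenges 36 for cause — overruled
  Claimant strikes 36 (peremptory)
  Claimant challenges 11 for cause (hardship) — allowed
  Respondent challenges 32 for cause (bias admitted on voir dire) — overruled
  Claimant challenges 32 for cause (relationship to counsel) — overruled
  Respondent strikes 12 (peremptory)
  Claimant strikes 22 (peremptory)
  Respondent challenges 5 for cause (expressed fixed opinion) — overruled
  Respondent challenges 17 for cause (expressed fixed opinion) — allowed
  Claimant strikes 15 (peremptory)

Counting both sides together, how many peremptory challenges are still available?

Claimant allotment: 6. Respondent allotment: 6 base + 2 multi-party = 8.
Claimant peremptories used: #29, #36, #22, #15 — 4 (for-cause on #36, #11, #32 don't count).
Respondent peremptories used: #13, #12 — 2 (for-cause on #10, #2, #28, #32, #5, #17 don't count).
Remaining: (6 − 4) + (8 − 2) = 8.

8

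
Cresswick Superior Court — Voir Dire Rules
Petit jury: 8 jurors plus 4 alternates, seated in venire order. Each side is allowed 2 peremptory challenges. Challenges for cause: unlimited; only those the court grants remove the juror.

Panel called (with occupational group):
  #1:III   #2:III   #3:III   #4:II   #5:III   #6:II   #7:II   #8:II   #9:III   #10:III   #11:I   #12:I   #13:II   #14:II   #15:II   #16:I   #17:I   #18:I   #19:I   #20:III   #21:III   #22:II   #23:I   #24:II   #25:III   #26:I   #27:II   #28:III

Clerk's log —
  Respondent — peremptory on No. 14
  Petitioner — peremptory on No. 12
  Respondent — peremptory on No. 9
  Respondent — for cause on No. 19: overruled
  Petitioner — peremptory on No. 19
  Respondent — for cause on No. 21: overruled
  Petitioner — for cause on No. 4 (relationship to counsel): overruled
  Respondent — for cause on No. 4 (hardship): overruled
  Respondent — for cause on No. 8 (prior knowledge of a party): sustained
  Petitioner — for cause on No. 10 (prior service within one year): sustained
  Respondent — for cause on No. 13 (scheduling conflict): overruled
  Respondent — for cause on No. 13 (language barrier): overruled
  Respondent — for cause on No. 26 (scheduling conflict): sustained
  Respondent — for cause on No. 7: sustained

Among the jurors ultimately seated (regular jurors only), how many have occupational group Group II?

3

Removed: #7, #8, #9, #10, #12, #14, #19, #26.
Seated jurors 1–8: #1, #2, #3, #4, #5, #6, #11, #13 (alternates #15, #16, #17, #18 not counted).
Of those, in Group II: #4, #6, #13 → 3.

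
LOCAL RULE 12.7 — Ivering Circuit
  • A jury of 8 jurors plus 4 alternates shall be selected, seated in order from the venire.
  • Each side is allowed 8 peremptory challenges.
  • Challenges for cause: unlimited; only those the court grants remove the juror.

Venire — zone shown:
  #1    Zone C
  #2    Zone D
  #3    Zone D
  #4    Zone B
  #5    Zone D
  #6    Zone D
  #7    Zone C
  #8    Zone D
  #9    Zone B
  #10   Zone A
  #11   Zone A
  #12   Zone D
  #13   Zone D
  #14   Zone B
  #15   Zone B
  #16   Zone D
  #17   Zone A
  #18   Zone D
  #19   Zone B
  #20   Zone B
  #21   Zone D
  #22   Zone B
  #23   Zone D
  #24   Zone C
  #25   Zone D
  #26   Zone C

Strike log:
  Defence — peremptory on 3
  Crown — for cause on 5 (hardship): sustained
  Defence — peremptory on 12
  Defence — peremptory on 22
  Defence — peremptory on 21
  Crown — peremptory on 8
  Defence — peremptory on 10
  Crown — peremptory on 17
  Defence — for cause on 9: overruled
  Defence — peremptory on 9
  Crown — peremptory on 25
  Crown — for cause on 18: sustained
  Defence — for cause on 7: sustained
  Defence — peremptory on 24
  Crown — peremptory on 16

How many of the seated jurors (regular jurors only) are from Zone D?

Removed: #3, #5, #7, #8, #9, #10, #12, #16, #17, #18, #21, #22, #24, #25.
Seated jurors 1–8: #1, #2, #4, #6, #11, #13, #14, #15 (alternates #19, #20, #23, #26 not counted).
Of those, in Zone D: #2, #6, #13 → 3.

3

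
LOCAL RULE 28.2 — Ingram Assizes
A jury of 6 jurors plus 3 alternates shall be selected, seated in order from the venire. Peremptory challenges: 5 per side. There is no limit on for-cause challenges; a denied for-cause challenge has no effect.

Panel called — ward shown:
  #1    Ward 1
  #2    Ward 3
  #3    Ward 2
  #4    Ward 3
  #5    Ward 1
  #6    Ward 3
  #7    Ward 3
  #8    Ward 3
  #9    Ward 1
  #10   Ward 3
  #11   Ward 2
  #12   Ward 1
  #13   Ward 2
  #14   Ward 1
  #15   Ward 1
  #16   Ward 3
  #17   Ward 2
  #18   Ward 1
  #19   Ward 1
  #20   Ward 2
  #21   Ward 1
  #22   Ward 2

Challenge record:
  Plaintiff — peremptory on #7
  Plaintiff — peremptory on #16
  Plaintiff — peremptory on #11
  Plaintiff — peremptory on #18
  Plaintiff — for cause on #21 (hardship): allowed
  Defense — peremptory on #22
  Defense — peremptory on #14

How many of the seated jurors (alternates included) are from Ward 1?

3

Removed: #7, #11, #14, #16, #18, #21, #22.
Seated (9 incl. alternates): #1, #2, #3, #4, #5, #6, #8, #9, #10.
Of those, in Ward 1: #1, #5, #9 → 3.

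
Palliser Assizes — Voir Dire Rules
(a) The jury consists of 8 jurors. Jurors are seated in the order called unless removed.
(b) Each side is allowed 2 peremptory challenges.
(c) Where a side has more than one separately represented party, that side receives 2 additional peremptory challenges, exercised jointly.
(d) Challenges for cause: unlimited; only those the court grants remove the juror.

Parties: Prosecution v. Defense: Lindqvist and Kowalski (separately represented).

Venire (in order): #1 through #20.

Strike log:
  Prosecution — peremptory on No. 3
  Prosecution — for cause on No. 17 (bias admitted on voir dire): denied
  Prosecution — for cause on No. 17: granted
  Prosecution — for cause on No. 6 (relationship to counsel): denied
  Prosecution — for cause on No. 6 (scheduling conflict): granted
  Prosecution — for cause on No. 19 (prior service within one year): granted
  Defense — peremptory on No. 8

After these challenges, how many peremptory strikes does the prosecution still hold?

1

Prosecution allotment: 2.
Prosecution peremptories used: #3 — 1 (for-cause on #17, #17, #6, #6, #19 don't count).
Remaining: 2 − 1 = 1.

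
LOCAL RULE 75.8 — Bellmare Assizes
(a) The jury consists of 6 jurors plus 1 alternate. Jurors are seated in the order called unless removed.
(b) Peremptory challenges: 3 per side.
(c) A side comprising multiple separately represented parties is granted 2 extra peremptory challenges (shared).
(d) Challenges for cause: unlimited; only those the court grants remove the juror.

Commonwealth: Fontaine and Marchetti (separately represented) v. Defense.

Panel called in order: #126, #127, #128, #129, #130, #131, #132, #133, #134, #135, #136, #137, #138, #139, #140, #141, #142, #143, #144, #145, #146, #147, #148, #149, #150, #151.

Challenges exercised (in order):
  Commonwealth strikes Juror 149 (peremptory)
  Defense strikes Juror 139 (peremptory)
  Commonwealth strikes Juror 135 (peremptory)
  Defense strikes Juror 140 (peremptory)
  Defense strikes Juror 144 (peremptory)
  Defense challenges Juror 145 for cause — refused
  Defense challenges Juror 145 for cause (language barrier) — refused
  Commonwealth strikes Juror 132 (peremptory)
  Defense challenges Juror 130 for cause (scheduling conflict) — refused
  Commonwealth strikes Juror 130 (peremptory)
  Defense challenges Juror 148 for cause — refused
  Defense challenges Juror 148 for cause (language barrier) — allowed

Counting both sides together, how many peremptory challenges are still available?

1

Commonwealth allotment: 3 base + 2 multi-party = 5. Defense allotment: 3.
Commonwealth peremptories used: #149, #135, #132, #130 — 4.
Defense peremptories used: #139, #140, #144 — 3 (for-cause on #145, #145, #130, #148, #148 don't count).
Remaining: (5 − 4) + (3 − 3) = 1.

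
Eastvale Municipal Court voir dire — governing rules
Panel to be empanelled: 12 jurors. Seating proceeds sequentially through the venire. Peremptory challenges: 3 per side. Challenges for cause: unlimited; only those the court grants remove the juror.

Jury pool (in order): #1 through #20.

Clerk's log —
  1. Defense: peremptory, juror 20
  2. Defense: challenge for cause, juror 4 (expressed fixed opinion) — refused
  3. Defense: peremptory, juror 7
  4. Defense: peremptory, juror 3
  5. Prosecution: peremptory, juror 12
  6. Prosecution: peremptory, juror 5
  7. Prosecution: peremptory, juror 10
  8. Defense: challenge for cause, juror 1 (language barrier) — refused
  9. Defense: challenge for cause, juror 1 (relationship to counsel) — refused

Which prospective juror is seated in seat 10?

15

Removed: #3, #5, #7, #10, #12, #20. (#1, #4 stay — for-cause denied.)
Seating in order: seats 1–12 → #1, #2, #4, #6, #8, #9, #11, #13, #14, #15, #16, #17.
So seat 10 is #15.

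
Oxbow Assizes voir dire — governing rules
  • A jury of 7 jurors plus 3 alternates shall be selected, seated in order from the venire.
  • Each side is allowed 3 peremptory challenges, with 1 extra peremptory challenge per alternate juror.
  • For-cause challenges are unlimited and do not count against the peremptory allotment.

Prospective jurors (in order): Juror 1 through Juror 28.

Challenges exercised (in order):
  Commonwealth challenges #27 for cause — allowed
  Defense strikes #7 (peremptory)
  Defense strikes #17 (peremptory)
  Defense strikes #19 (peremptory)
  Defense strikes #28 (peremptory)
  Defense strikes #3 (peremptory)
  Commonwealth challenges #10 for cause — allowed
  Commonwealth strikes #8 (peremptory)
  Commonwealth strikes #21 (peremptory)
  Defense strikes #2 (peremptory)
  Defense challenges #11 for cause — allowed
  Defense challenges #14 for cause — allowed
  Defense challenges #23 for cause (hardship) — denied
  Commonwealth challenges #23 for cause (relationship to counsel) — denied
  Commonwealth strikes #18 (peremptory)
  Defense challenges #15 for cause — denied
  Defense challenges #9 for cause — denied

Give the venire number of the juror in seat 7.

13

Removed: #2, #3, #7, #8, #10, #11, #14, #17, #18, #19, #21, #27, #28. (#9, #15, #23 stay — for-cause denied.)
Filling seats in venire order through position 7: #1, #4, #5, #6, #9, #12, #13.
So seat 7 is #13.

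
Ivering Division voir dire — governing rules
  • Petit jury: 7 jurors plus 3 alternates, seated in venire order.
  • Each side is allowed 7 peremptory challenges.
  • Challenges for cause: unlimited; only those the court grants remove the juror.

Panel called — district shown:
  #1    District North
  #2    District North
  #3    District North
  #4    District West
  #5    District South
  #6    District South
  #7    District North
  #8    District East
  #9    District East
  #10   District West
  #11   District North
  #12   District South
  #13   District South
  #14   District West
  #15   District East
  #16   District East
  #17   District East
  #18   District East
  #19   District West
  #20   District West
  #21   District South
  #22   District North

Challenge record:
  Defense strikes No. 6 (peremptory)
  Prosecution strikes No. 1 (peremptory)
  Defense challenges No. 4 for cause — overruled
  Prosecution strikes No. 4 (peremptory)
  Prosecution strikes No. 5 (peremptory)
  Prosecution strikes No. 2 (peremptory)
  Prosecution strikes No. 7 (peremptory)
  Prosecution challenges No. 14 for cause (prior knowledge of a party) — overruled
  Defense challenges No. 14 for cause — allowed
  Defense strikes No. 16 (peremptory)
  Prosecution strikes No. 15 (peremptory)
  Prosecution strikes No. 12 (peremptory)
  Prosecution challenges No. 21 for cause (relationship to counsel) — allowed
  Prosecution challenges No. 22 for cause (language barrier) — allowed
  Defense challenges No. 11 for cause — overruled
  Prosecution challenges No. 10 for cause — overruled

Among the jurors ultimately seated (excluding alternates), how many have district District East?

3

Removed: #1, #2, #4, #5, #6, #7, #12, #14, #15, #16, #21, #22.
Seated jurors 1–7: #3, #8, #9, #10, #11, #13, #17 (alternates #18, #19, #20 not counted).
Of those, in District East: #8, #9, #17 → 3.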